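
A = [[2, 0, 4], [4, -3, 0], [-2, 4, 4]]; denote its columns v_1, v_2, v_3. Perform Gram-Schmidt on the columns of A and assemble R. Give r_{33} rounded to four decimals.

r_{33} = 1.1314

v_1 = (2, 4, -2); ‖v_1‖ = 4.8990, so q_1 = (0.4082, 0.8165, -0.4082).
q_1·v_2 = 0.4082·0 + 0.8165·(-3) + (-0.4082)·4 = -4.0825.
u_2 = v_2 + 4.0825·q_1 = (1.6667, 0.3333, 2.3333).
‖u_2‖ = 2.8868, so q_2 = (0.5774, 0.1155, 0.8083).
q_1·v_3 = 0.4082·4 + 0.8165·0 + (-0.4082)·4 = 0.0000; q_2·v_3 = 0.5774·4 + 0.1155·0 + 0.8083·4 = 5.5426.
u_3 = v_3 + 0.0000·q_1 − 5.5426·q_2 = (0.8000, -0.6400, -0.4800).
r_{33} = ‖u_3‖ = 1.1314.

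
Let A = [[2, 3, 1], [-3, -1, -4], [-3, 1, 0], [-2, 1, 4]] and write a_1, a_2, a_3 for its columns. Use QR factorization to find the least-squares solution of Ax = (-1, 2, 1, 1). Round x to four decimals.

x = (-0.4818, -0.0444, -0.0491)

a_1 = (2, -3, -3, -2); ‖a_1‖ = 5.0990, so e_1 = (0.3922, -0.5883, -0.5883, -0.3922).
e_1·a_2 = 0.3922·3 + (-0.5883)·(-1) + (-0.5883)·1 + (-0.3922)·1 = 0.7845.
u_2 = a_2 − 0.7845·e_1 = (2.6923, -0.5385, 1.4615, 1.3077).
‖u_2‖ = 3.3741, so e_2 = (0.7979, -0.1596, 0.4332, 0.3876).
e_1·a_3 = 0.3922·1 + (-0.5883)·(-4) + (-0.5883)·0 + (-0.3922)·4 = 1.1767; e_2·a_3 = 0.7979·1 + (-0.1596)·(-4) + 0.4332·0 + 0.3876·4 = 2.9865.
u_3 = a_3 − 1.1767·e_1 − 2.9865·e_2 = (-1.8446, -2.8311, -0.6014, 3.3041).
‖u_3‖ = 4.7640, so e_3 = (-0.3872, -0.5943, -0.1262, 0.6935).
Qᵀb = (-2.5495, -0.2964, -0.2340).
Back-substitute: x_3 = -0.2340/4.7640 = -0.0491.
x_2 = (-0.2964 − 2.9865·(-0.0491))/3.3741 = -0.0444.
x_1 = (-2.5495 − 0.7845·(-0.0444) − 1.1767·(-0.0491))/5.0990 = -0.4818.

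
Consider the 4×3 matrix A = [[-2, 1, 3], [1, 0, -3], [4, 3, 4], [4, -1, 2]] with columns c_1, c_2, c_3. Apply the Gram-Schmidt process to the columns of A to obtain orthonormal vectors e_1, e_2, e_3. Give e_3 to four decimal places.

c_1 = (-2, 1, 4, 4); ‖c_1‖ = 6.0828, so e_1 = (-0.3288, 0.1644, 0.6576, 0.6576).
e_1·c_2 = (-0.3288)·1 + 0.1644·0 + 0.6576·3 + 0.6576·(-1) = 0.9864.
u_2 = c_2 − 0.9864·e_1 = (1.3243, -0.1622, 2.3514, -1.6486).
‖u_2‖ = 3.1665, so e_2 = (0.4182, -0.0512, 0.7426, -0.5206).
e_1·c_3 = (-0.3288)·3 + 0.1644·(-3) + 0.6576·4 + 0.6576·2 = 2.4660; e_2·c_3 = 0.4182·3 + (-0.0512)·(-3) + 0.7426·4 + (-0.5206)·2 = 3.3373.
u_3 = c_3 − 2.4660·e_1 − 3.3373·e_2 = (2.4151, -3.2345, -0.0997, 2.1159).
‖u_3‖ = 4.5587, so e_3 = (0.5298, -0.7095, -0.0219, 0.4641).

e_3 = (0.5298, -0.7095, -0.0219, 0.4641)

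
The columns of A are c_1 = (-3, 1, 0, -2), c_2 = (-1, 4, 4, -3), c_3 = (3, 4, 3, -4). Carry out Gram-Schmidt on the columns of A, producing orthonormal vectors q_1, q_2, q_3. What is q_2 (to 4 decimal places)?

q_2 = (0.3264, 0.5614, 0.7312, -0.2089)

q_1 = c_1/‖c_1‖ = (-3, 1, 0, -2)/3.7417 = (-0.8018, 0.2673, 0.0000, -0.5345).
r_{12} = q_1·c_2 = 3.4744.
u_2 = c_2 − 3.4744·q_1 = (1.7857, 3.0714, 4.0000, -1.1429).
‖u_2‖ = 5.4707, so q_2 = (0.3264, 0.5614, 0.7312, -0.2089).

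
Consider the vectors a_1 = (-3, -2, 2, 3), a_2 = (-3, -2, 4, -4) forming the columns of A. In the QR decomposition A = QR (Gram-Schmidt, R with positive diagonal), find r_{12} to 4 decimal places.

r_{12} = 1.7650

a_1 = (-3, -2, 2, 3); ‖a_1‖ = 5.0990, so e_1 = (-0.5883, -0.3922, 0.3922, 0.5883).
r_{12} = e_1·a_2 = 1.7650.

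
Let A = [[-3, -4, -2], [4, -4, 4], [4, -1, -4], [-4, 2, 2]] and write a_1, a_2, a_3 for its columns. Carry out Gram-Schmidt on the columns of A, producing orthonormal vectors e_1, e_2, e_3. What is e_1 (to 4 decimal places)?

e_1 = (-0.3974, 0.5298, 0.5298, -0.5298)

e_1 = a_1/‖a_1‖ = (-3, 4, 4, -4)/7.5498 = (-0.3974, 0.5298, 0.5298, -0.5298).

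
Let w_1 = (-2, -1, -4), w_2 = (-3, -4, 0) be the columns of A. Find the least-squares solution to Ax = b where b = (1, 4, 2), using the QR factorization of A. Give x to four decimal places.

e_1 = w_1/‖w_1‖ = (-2, -1, -4)/4.5826 = (-0.4364, -0.2182, -0.8729).
r_{12} = e_1·w_2 = 2.1822.
u_2 = w_2 − 2.1822·e_1 = (-2.0476, -3.5238, 1.9048).
‖u_2‖ = 4.4987, so e_2 = (-0.4552, -0.7833, 0.4234).
Qᵀb = (-3.0551, -2.7415).
Back-substitute: x_2 = -2.7415/4.4987 = -0.6094.
x_1 = (-3.0551 − 2.1822·(-0.6094))/4.5826 = -0.3765.

x = (-0.3765, -0.6094)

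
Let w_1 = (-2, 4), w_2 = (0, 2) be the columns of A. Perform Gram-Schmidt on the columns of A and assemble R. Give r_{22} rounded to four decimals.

r_{22} = 0.8944

w_1 = (-2, 4); ‖w_1‖ = 4.4721, so e_1 = (-0.4472, 0.8944).
e_1·w_2 = (-0.4472)·0 + 0.8944·2 = 1.7889.
u_2 = w_2 − 1.7889·e_1 = (0.8000, 0.4000).
r_{22} = ‖u_2‖ = 0.8944.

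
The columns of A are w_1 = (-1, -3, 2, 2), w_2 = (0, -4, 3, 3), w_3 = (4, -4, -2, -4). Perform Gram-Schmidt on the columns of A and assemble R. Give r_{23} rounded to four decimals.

w_1 = (-1, -3, 2, 2); ‖w_1‖ = 4.2426, so q_1 = (-0.2357, -0.7071, 0.4714, 0.4714).
q_1·w_2 = (-0.2357)·0 + (-0.7071)·(-4) + 0.4714·3 + 0.4714·3 = 5.6569.
u_2 = w_2 − 5.6569·q_1 = (1.3333, 0.0000, 0.3333, 0.3333).
‖u_2‖ = 1.4142, so q_2 = (0.9428, 0.0000, 0.2357, 0.2357).
r_{23} = q_2·w_3 = 2.3570.

r_{23} = 2.3570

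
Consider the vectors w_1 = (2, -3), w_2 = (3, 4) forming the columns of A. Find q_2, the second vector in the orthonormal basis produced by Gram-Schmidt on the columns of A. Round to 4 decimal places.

q_1 = w_1/‖w_1‖ = (2, -3)/3.6056 = (0.5547, -0.8321).
r_{12} = q_1·w_2 = -1.6641.
u_2 = w_2 + 1.6641·q_1 = (3.9231, 2.6154).
‖u_2‖ = 4.7150, so q_2 = (0.8321, 0.5547).

q_2 = (0.8321, 0.5547)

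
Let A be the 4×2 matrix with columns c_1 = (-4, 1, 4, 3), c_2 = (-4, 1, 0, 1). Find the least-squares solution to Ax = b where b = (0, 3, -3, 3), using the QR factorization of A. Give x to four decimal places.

e_1 = c_1/‖c_1‖ = (-4, 1, 4, 3)/6.4807 = (-0.6172, 0.1543, 0.6172, 0.4629).
r_{12} = e_1·c_2 = 3.0861.
u_2 = c_2 − 3.0861·e_1 = (-2.0952, 0.5238, -1.9048, -0.4286).
‖u_2‖ = 2.9114, so e_2 = (-0.7197, 0.1799, -0.6542, -0.1472).
Qᵀb = (0.0000, 2.0609).
Back-substitute: x_2 = 2.0609/2.9114 = 0.7079.
x_1 = (0.0000 − 3.0861·0.7079)/6.4807 = -0.3371.

x = (-0.3371, 0.7079)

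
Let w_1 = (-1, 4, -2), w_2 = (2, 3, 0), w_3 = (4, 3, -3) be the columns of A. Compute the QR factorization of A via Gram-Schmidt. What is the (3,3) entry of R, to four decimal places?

q_1 = w_1/‖w_1‖ = (-1, 4, -2)/4.5826 = (-0.2182, 0.8729, -0.4364).
r_{12} = q_1·w_2 = 2.1822.
u_2 = w_2 − 2.1822·q_1 = (2.4762, 1.0952, 0.9524).
‖u_2‖ = 2.8702, so q_2 = (0.8627, 0.3816, 0.3318).
r_{13} = q_1·w_3 = 3.0551; r_{23} = q_2·w_3 = 3.6002.
u_3 = w_3 − 3.0551·q_1 − 3.6002·q_2 = (1.5607, -1.0405, -2.8613).
r_{33} = ‖u_3‖ = 3.4213.

r_{33} = 3.4213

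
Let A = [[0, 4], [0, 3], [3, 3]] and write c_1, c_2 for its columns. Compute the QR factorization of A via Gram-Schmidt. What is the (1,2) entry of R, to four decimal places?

r_{12} = 3.0000

c_1 = (0, 0, 3); ‖c_1‖ = 3.0000, so q_1 = (0.0000, 0.0000, 1.0000).
r_{12} = q_1·c_2 = 3.0000.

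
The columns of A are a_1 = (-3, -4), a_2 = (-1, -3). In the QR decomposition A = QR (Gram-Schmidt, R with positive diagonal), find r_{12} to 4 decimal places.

e_1 = a_1/‖a_1‖ = (-3, -4)/5.0000 = (-0.6000, -0.8000).
r_{12} = e_1·a_2 = 3.0000.

r_{12} = 3.0000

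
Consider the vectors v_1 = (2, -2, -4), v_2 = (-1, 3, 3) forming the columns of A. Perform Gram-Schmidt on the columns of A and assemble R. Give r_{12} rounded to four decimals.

v_1 = (2, -2, -4); ‖v_1‖ = 4.8990, so e_1 = (0.4082, -0.4082, -0.8165).
r_{12} = e_1·v_2 = -4.0825.

r_{12} = -4.0825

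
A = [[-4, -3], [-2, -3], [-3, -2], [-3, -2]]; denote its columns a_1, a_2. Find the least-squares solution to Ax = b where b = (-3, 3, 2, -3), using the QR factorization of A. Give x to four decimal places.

x = (1.9773, -2.2045)

a_1 = (-4, -2, -3, -3); ‖a_1‖ = 6.1644, so e_1 = (-0.6489, -0.3244, -0.4867, -0.4867).
e_1·a_2 = (-0.6489)·(-3) + (-0.3244)·(-3) + (-0.4867)·(-2) + (-0.4867)·(-2) = 4.8666.
u_2 = a_2 − 4.8666·e_1 = (0.1579, -1.4211, 0.3684, 0.3684).
‖u_2‖ = 1.5218, so e_2 = (0.1038, -0.9338, 0.2421, 0.2421).
Qᵀb = (1.4600, -3.3548).
Back-substitute: x_2 = -3.3548/1.5218 = -2.2045.
x_1 = (1.4600 − 4.8666·(-2.2045))/6.1644 = 1.9773.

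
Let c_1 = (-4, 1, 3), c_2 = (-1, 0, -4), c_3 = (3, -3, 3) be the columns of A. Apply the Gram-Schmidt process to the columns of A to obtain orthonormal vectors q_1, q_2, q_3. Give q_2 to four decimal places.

q_2 = (-0.5851, 0.0807, -0.8070)

c_1 = (-4, 1, 3); ‖c_1‖ = 5.0990, so q_1 = (-0.7845, 0.1961, 0.5883).
q_1·c_2 = (-0.7845)·(-1) + 0.1961·0 + 0.5883·(-4) = -1.5689.
u_2 = c_2 + 1.5689·q_1 = (-2.2308, 0.3077, -3.0769).
‖u_2‖ = 3.8129, so q_2 = (-0.5851, 0.0807, -0.8070).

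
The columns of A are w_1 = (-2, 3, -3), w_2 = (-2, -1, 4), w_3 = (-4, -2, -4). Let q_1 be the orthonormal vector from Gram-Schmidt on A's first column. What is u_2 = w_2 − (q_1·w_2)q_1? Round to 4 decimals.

w_1 = (-2, 3, -3); ‖w_1‖ = 4.6904, so q_1 = (-0.4264, 0.6396, -0.6396).
q_1·w_2 = (-0.4264)·(-2) + 0.6396·(-1) + (-0.6396)·4 = -2.3452.
u_2 = w_2 + 2.3452·q_1 = (-3.0000, 0.5000, 2.5000).

u_2 = (-3.0000, 0.5000, 2.5000)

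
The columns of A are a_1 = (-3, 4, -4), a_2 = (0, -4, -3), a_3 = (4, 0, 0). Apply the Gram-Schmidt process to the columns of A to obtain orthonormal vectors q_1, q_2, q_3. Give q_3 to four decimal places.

q_3 = (0.8815, 0.2833, -0.3778)

a_1 = (-3, 4, -4); ‖a_1‖ = 6.4031, so q_1 = (-0.4685, 0.6247, -0.6247).
q_1·a_2 = (-0.4685)·0 + 0.6247·(-4) + (-0.6247)·(-3) = -0.6247.
u_2 = a_2 + 0.6247·q_1 = (-0.2927, -3.6098, -3.3902).
‖u_2‖ = 4.9608, so q_2 = (-0.0590, -0.7277, -0.6834).
q_1·a_3 = (-0.4685)·4 + 0.6247·0 + (-0.6247)·0 = -1.8741; q_2·a_3 = (-0.0590)·4 + (-0.7277)·0 + (-0.6834)·0 = -0.2360.
u_3 = a_3 + 1.8741·q_1 + 0.2360·q_2 = (3.1080, 0.9990, -1.3320).
‖u_3‖ = 3.5259, so q_3 = (0.8815, 0.2833, -0.3778).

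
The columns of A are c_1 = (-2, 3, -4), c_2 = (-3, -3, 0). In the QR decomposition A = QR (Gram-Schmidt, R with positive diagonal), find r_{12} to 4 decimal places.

c_1 = (-2, 3, -4); ‖c_1‖ = 5.3852, so q_1 = (-0.3714, 0.5571, -0.7428).
r_{12} = q_1·c_2 = -0.5571.

r_{12} = -0.5571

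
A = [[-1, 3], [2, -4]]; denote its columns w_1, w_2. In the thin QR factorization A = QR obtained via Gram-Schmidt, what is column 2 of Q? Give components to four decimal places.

w_1 = (-1, 2); ‖w_1‖ = 2.2361, so e_1 = (-0.4472, 0.8944).
e_1·w_2 = (-0.4472)·3 + 0.8944·(-4) = -4.9193.
u_2 = w_2 + 4.9193·e_1 = (0.8000, 0.4000).
‖u_2‖ = 0.8944, so e_2 = (0.8944, 0.4472).

e_2 = (0.8944, 0.4472)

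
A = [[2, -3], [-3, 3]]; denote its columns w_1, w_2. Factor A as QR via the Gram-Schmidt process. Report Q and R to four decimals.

Q = [[0.5547, -0.8321], [-0.8321, -0.5547]], R = [[3.6056, -4.1603], [0.0000, 0.8321]]

w_1 = (2, -3); ‖w_1‖ = 3.6056, so q_1 = (0.5547, -0.8321).
q_1·w_2 = 0.5547·(-3) + (-0.8321)·3 = -4.1603.
u_2 = w_2 + 4.1603·q_1 = (-0.6923, -0.4615).
‖u_2‖ = 0.8321, so q_2 = (-0.8321, -0.5547).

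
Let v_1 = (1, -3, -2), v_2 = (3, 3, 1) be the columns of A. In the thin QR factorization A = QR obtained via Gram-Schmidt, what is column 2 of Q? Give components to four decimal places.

e_2 = (0.9402, 0.3385, -0.0376)

v_1 = (1, -3, -2); ‖v_1‖ = 3.7417, so e_1 = (0.2673, -0.8018, -0.5345).
e_1·v_2 = 0.2673·3 + (-0.8018)·3 + (-0.5345)·1 = -2.1381.
u_2 = v_2 + 2.1381·e_1 = (3.5714, 1.2857, -0.1429).
‖u_2‖ = 3.7985, so e_2 = (0.9402, 0.3385, -0.0376).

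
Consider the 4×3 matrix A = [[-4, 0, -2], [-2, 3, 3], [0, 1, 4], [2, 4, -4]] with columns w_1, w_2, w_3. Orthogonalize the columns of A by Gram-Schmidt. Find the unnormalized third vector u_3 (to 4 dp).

w_1 = (-4, -2, 0, 2); ‖w_1‖ = 4.8990, so e_1 = (-0.8165, -0.4082, 0.0000, 0.4082).
e_1·w_2 = (-0.8165)·0 + (-0.4082)·3 + 0.0000·1 + 0.4082·4 = 0.4082.
u_2 = w_2 − 0.4082·e_1 = (0.3333, 3.1667, 1.0000, 3.8333).
‖u_2‖ = 5.0827, so e_2 = (0.0656, 0.6230, 0.1967, 0.7542).
e_1·w_3 = (-0.8165)·(-2) + (-0.4082)·3 + 0.0000·4 + 0.4082·(-4) = -1.2247; e_2·w_3 = 0.0656·(-2) + 0.6230·3 + 0.1967·4 + 0.7542·(-4) = -0.4919.
u_3 = w_3 + 1.2247·e_1 + 0.4919·e_2 = (-2.9677, 2.8065, 4.0968, -3.1290).

u_3 = (-2.9677, 2.8065, 4.0968, -3.1290)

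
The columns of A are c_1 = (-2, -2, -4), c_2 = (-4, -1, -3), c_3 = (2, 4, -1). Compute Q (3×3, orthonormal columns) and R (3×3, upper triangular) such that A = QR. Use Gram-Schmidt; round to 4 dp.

e_1 = c_1/‖c_1‖ = (-2, -2, -4)/4.8990 = (-0.4082, -0.4082, -0.8165).
r_{12} = e_1·c_2 = 4.4907.
u_2 = c_2 − 4.4907·e_1 = (-2.1667, 0.8333, 0.6667).
‖u_2‖ = 2.4152, so e_2 = (-0.8971, 0.3450, 0.2760).
r_{13} = e_1·c_3 = -1.6330; r_{23} = e_2·c_3 = -0.6901.
u_3 = c_3 + 1.6330·e_1 + 0.6901·e_2 = (0.7143, 3.5714, -2.1429).
‖u_3‖ = 4.2258, so e_3 = (0.1690, 0.8452, -0.5071).

Q = [[-0.4082, -0.8971, 0.1690], [-0.4082, 0.3450, 0.8452], [-0.8165, 0.2760, -0.5071]], R = [[4.8990, 4.4907, -1.6330], [0.0000, 2.4152, -0.6901], [0.0000, 0.0000, 4.2258]]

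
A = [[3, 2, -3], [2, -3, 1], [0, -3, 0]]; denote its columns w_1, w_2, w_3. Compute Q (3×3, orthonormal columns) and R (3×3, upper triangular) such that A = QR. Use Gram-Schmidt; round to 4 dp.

q_1 = w_1/‖w_1‖ = (3, 2, 0)/3.6056 = (0.8321, 0.5547, 0.0000).
r_{12} = q_1·w_2 = 0.0000.
u_2 = w_2 + 0.0000·q_1 = (2.0000, -3.0000, -3.0000).
‖u_2‖ = 4.6904, so q_2 = (0.4264, -0.6396, -0.6396).
r_{13} = q_1·w_3 = -1.9415; r_{23} = q_2·w_3 = -1.9188.
u_3 = w_3 + 1.9415·q_1 + 1.9188·q_2 = (-0.5664, 0.8497, -1.2273).
‖u_3‖ = 1.5965, so q_3 = (-0.3548, 0.5322, -0.7687).

Q = [[0.8321, 0.4264, -0.3548], [0.5547, -0.6396, 0.5322], [0.0000, -0.6396, -0.7687]], R = [[3.6056, 0.0000, -1.9415], [0.0000, 4.6904, -1.9188], [0.0000, 0.0000, 1.5965]]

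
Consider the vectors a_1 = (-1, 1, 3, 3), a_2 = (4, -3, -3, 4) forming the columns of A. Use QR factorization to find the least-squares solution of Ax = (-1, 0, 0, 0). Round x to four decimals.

x = (0.0346, -0.0772)

q_1 = a_1/‖a_1‖ = (-1, 1, 3, 3)/4.4721 = (-0.2236, 0.2236, 0.6708, 0.6708).
r_{12} = q_1·a_2 = -0.8944.
u_2 = a_2 + 0.8944·q_1 = (3.8000, -2.8000, -2.4000, 4.6000).
‖u_2‖ = 7.0143, so q_2 = (0.5418, -0.3992, -0.3422, 0.6558).
Qᵀb = (0.2236, -0.5418).
Back-substitute: x_2 = -0.5418/7.0143 = -0.0772.
x_1 = (0.2236 + 0.8944·(-0.0772))/4.4721 = 0.0346.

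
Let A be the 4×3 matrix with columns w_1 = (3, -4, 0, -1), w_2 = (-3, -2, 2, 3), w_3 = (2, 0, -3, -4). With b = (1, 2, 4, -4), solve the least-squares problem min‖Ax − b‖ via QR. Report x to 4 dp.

x = (0.0580, -1.0235, -0.6602)

w_1 = (3, -4, 0, -1); ‖w_1‖ = 5.0990, so q_1 = (0.5883, -0.7845, 0.0000, -0.1961).
q_1·w_2 = 0.5883·(-3) + (-0.7845)·(-2) + 0.0000·2 + (-0.1961)·3 = -0.7845.
u_2 = w_2 + 0.7845·q_1 = (-2.5385, -2.6154, 2.0000, 2.8462).
‖u_2‖ = 5.0383, so q_2 = (-0.5038, -0.5191, 0.3970, 0.5649).
q_1·w_3 = 0.5883·2 + (-0.7845)·0 + 0.0000·(-3) + (-0.1961)·(-4) = 1.9612; q_2·w_3 = (-0.5038)·2 + (-0.5191)·0 + 0.3970·(-3) + 0.5649·(-4) = -4.4581.
u_3 = w_3 − 1.9612·q_1 + 4.4581·q_2 = (-1.4000, -0.7758, -1.2303, -1.0970).
‖u_3‖ = 2.2976, so q_3 = (-0.6093, -0.3376, -0.5355, -0.4774).
Qᵀb = (-0.1961, -2.2138, -1.5168).
Back-substitute: x_3 = -1.5168/2.2976 = -0.6602.
x_2 = (-2.2138 + 4.4581·(-0.6602))/5.0383 = -1.0235.
x_1 = (-0.1961 + 0.7845·(-1.0235) − 1.9612·(-0.6602))/5.0990 = 0.0580.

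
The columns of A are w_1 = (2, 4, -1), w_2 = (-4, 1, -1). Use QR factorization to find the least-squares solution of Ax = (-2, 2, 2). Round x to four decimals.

w_1 = (2, 4, -1); ‖w_1‖ = 4.5826, so q_1 = (0.4364, 0.8729, -0.2182).
q_1·w_2 = 0.4364·(-4) + 0.8729·1 + (-0.2182)·(-1) = -0.6547.
u_2 = w_2 + 0.6547·q_1 = (-3.7143, 1.5714, -1.1429).
‖u_2‖ = 4.1918, so q_2 = (-0.8861, 0.3749, -0.2726).
Qᵀb = (0.4364, 1.9766).
Back-substitute: x_2 = 1.9766/4.1918 = 0.4715.
x_1 = (0.4364 + 0.6547·0.4715)/4.5826 = 0.1626.

x = (0.1626, 0.4715)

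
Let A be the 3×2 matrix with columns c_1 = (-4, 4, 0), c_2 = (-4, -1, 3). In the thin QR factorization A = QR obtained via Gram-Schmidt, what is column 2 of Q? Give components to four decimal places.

q_2 = (-0.5392, -0.5392, 0.6470)

c_1 = (-4, 4, 0); ‖c_1‖ = 5.6569, so q_1 = (-0.7071, 0.7071, 0.0000).
q_1·c_2 = (-0.7071)·(-4) + 0.7071·(-1) + 0.0000·3 = 2.1213.
u_2 = c_2 − 2.1213·q_1 = (-2.5000, -2.5000, 3.0000).
‖u_2‖ = 4.6368, so q_2 = (-0.5392, -0.5392, 0.6470).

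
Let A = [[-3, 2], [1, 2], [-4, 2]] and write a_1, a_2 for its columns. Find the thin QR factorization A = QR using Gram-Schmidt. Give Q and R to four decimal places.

Q = [[-0.5883, 0.2421], [0.1961, 0.9684], [-0.7845, 0.0605]], R = [[5.0990, -2.3534], [0.0000, 2.5420]]

e_1 = a_1/‖a_1‖ = (-3, 1, -4)/5.0990 = (-0.5883, 0.1961, -0.7845).
r_{12} = e_1·a_2 = -2.3534.
u_2 = a_2 + 2.3534·e_1 = (0.6154, 2.4615, 0.1538).
‖u_2‖ = 2.5420, so e_2 = (0.2421, 0.9684, 0.0605).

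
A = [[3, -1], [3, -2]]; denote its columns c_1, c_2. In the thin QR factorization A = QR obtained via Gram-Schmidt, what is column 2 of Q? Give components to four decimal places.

c_1 = (3, 3); ‖c_1‖ = 4.2426, so q_1 = (0.7071, 0.7071).
q_1·c_2 = 0.7071·(-1) + 0.7071·(-2) = -2.1213.
u_2 = c_2 + 2.1213·q_1 = (0.5000, -0.5000).
‖u_2‖ = 0.7071, so q_2 = (0.7071, -0.7071).

q_2 = (0.7071, -0.7071)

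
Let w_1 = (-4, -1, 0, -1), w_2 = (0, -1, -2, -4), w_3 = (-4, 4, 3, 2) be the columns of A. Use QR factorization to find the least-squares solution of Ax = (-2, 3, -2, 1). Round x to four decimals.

x = (-0.1789, 0.3631, 0.5405)

e_1 = w_1/‖w_1‖ = (-4, -1, 0, -1)/4.2426 = (-0.9428, -0.2357, 0.0000, -0.2357).
r_{12} = e_1·w_2 = 1.1785.
u_2 = w_2 − 1.1785·e_1 = (1.1111, -0.7222, -2.0000, -3.7222).
‖u_2‖ = 4.4284, so e_2 = (0.2509, -0.1631, -0.4516, -0.8405).
r_{13} = e_1·w_3 = 2.3570; r_{23} = e_2·w_3 = -4.6919.
u_3 = w_3 − 2.3570·e_1 + 4.6919·e_2 = (-0.6006, 3.7904, 0.8810, -1.3881).
‖u_3‖ = 4.1750, so e_3 = (-0.1438, 0.9079, 0.2110, -0.3325).
Qᵀb = (0.9428, -0.9283, 2.2568).
Back-substitute: x_3 = 2.2568/4.1750 = 0.5405.
x_2 = (-0.9283 + 4.6919·0.5405)/4.4284 = 0.3631.
x_1 = (0.9428 − 1.1785·0.3631 − 2.3570·0.5405)/4.2426 = -0.1789.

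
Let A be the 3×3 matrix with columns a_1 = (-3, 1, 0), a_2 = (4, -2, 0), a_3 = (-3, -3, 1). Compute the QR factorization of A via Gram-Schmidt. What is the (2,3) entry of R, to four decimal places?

e_1 = a_1/‖a_1‖ = (-3, 1, 0)/3.1623 = (-0.9487, 0.3162, 0.0000).
r_{12} = e_1·a_2 = -4.4272.
u_2 = a_2 + 4.4272·e_1 = (-0.2000, -0.6000, 0.0000).
‖u_2‖ = 0.6325, so e_2 = (-0.3162, -0.9487, 0.0000).
r_{23} = e_2·a_3 = 3.7947.

r_{23} = 3.7947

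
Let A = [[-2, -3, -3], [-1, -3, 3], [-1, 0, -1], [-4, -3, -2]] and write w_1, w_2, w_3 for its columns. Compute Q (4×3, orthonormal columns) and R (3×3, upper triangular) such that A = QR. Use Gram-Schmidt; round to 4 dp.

w_1 = (-2, -1, -1, -4); ‖w_1‖ = 4.6904, so e_1 = (-0.4264, -0.2132, -0.2132, -0.8528).
e_1·w_2 = (-0.4264)·(-3) + (-0.2132)·(-3) + (-0.2132)·0 + (-0.8528)·(-3) = 4.4772.
u_2 = w_2 − 4.4772·e_1 = (-1.0909, -2.0455, 0.9545, 0.8182).
‖u_2‖ = 2.6371, so e_2 = (-0.4137, -0.7756, 0.3620, 0.3103).
e_1·w_3 = (-0.4264)·(-3) + (-0.2132)·3 + (-0.2132)·(-1) + (-0.8528)·(-2) = 2.5584; e_2·w_3 = (-0.4137)·(-3) + (-0.7756)·3 + 0.3620·(-1) + 0.3103·(-2) = -2.0684.
u_3 = w_3 − 2.5584·e_1 + 2.0684·e_2 = (-2.7647, 1.9412, 0.2941, 0.8235).
‖u_3‖ = 3.4895, so e_3 = (-0.7923, 0.5563, 0.0843, 0.2360).

Q = [[-0.4264, -0.4137, -0.7923], [-0.2132, -0.7756, 0.5563], [-0.2132, 0.3620, 0.0843], [-0.8528, 0.3103, 0.2360]], R = [[4.6904, 4.4772, 2.5584], [0.0000, 2.6371, -2.0684], [0.0000, 0.0000, 3.4895]]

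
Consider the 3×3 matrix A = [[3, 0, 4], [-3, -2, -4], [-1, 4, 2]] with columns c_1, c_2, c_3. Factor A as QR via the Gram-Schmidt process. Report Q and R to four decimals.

Q = [[0.6882, -0.0710, 0.7220], [-0.6882, -0.3786, 0.6189], [-0.2294, 0.9228, 0.3094]], R = [[4.3589, 0.4588, 5.0471], [0.0000, 4.4485, 3.0761], [0.0000, 0.0000, 1.0314]]

q_1 = c_1/‖c_1‖ = (3, -3, -1)/4.3589 = (0.6882, -0.6882, -0.2294).
r_{12} = q_1·c_2 = 0.4588.
u_2 = c_2 − 0.4588·q_1 = (-0.3158, -1.6842, 4.1053).
‖u_2‖ = 4.4485, so q_2 = (-0.0710, -0.3786, 0.9228).
r_{13} = q_1·c_3 = 5.0471; r_{23} = q_2·c_3 = 3.0761.
u_3 = c_3 − 5.0471·q_1 − 3.0761·q_2 = (0.7447, 0.6383, 0.3191).
‖u_3‖ = 1.0314, so q_3 = (0.7220, 0.6189, 0.3094).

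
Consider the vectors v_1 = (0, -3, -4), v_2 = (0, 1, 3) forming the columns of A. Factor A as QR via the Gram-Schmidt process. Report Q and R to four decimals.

Q = [[0.0000, 0.0000], [-0.6000, -0.8000], [-0.8000, 0.6000]], R = [[5.0000, -3.0000], [0.0000, 1.0000]]

q_1 = v_1/‖v_1‖ = (0, -3, -4)/5.0000 = (0.0000, -0.6000, -0.8000).
r_{12} = q_1·v_2 = -3.0000.
u_2 = v_2 + 3.0000·q_1 = (0.0000, -0.8000, 0.6000).
‖u_2‖ = 1.0000, so q_2 = (0.0000, -0.8000, 0.6000).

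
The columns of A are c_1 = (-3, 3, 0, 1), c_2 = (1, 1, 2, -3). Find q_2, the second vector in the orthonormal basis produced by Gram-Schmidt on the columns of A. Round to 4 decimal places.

q_1 = c_1/‖c_1‖ = (-3, 3, 0, 1)/4.3589 = (-0.6882, 0.6882, 0.0000, 0.2294).
r_{12} = q_1·c_2 = -0.6882.
u_2 = c_2 + 0.6882·q_1 = (0.5263, 1.4737, 2.0000, -2.8421).
‖u_2‖ = 3.8113, so q_2 = (0.1381, 0.3867, 0.5247, -0.7457).

q_2 = (0.1381, 0.3867, 0.5247, -0.7457)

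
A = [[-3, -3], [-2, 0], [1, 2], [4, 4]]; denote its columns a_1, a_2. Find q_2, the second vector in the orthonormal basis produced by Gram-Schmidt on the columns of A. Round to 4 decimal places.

a_1 = (-3, -2, 1, 4); ‖a_1‖ = 5.4772, so q_1 = (-0.5477, -0.3651, 0.1826, 0.7303).
q_1·a_2 = (-0.5477)·(-3) + (-0.3651)·0 + 0.1826·2 + 0.7303·4 = 4.9295.
u_2 = a_2 − 4.9295·q_1 = (-0.3000, 1.8000, 1.1000, 0.4000).
‖u_2‖ = 2.1679, so q_2 = (-0.1384, 0.8303, 0.5074, 0.1845).

q_2 = (-0.1384, 0.8303, 0.5074, 0.1845)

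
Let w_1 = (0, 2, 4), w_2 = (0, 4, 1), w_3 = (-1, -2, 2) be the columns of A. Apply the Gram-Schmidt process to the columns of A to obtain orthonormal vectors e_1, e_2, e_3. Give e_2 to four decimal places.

e_2 = (0.0000, 0.8944, -0.4472)

w_1 = (0, 2, 4); ‖w_1‖ = 4.4721, so e_1 = (0.0000, 0.4472, 0.8944).
e_1·w_2 = 0.0000·0 + 0.4472·4 + 0.8944·1 = 2.6833.
u_2 = w_2 − 2.6833·e_1 = (0.0000, 2.8000, -1.4000).
‖u_2‖ = 3.1305, so e_2 = (0.0000, 0.8944, -0.4472).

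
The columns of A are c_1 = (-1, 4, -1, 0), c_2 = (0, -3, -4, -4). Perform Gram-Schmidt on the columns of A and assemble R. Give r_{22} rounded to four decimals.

c_1 = (-1, 4, -1, 0); ‖c_1‖ = 4.2426, so e_1 = (-0.2357, 0.9428, -0.2357, 0.0000).
e_1·c_2 = (-0.2357)·0 + 0.9428·(-3) + (-0.2357)·(-4) + 0.0000·(-4) = -1.8856.
u_2 = c_2 + 1.8856·e_1 = (-0.4444, -1.2222, -4.4444, -4.0000).
r_{22} = ‖u_2‖ = 6.1192.

r_{22} = 6.1192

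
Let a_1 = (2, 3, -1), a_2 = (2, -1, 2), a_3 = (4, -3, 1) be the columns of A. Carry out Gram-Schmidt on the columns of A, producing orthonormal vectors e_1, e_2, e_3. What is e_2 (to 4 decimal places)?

a_1 = (2, 3, -1); ‖a_1‖ = 3.7417, so e_1 = (0.5345, 0.8018, -0.2673).
e_1·a_2 = 0.5345·2 + 0.8018·(-1) + (-0.2673)·2 = -0.2673.
u_2 = a_2 + 0.2673·e_1 = (2.1429, -0.7857, 1.9286).
‖u_2‖ = 2.9881, so e_2 = (0.7171, -0.2630, 0.6454).

e_2 = (0.7171, -0.2630, 0.6454)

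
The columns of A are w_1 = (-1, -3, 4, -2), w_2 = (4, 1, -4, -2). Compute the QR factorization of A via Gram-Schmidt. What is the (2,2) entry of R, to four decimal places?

e_1 = w_1/‖w_1‖ = (-1, -3, 4, -2)/5.4772 = (-0.1826, -0.5477, 0.7303, -0.3651).
r_{12} = e_1·w_2 = -3.4689.
u_2 = w_2 + 3.4689·e_1 = (3.3667, -0.9000, -1.4667, -3.2667).
r_{22} = ‖u_2‖ = 4.9967.

r_{22} = 4.9967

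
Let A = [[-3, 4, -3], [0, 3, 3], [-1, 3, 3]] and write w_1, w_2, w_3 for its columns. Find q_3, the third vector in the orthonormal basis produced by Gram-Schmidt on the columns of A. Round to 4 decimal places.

w_1 = (-3, 0, -1); ‖w_1‖ = 3.1623, so q_1 = (-0.9487, 0.0000, -0.3162).
q_1·w_2 = (-0.9487)·4 + 0.0000·3 + (-0.3162)·3 = -4.7434.
u_2 = w_2 + 4.7434·q_1 = (-0.5000, 3.0000, 1.5000).
‖u_2‖ = 3.3912, so q_2 = (-0.1474, 0.8847, 0.4423).
q_1·w_3 = (-0.9487)·(-3) + 0.0000·3 + (-0.3162)·3 = 1.8974; q_2·w_3 = (-0.1474)·(-3) + 0.8847·3 + 0.4423·3 = 4.4233.
u_3 = w_3 − 1.8974·q_1 − 4.4233·q_2 = (-0.5478, -0.9130, 1.6435).
‖u_3‖ = 1.9583, so q_3 = (-0.2798, -0.4663, 0.8393).

q_3 = (-0.2798, -0.4663, 0.8393)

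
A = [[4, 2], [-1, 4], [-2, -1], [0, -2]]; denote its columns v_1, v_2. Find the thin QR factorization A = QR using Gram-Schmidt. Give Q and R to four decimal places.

v_1 = (4, -1, -2, 0); ‖v_1‖ = 4.5826, so q_1 = (0.8729, -0.2182, -0.4364, 0.0000).
q_1·v_2 = 0.8729·2 + (-0.2182)·4 + (-0.4364)·(-1) + 0.0000·(-2) = 1.3093.
u_2 = v_2 − 1.3093·q_1 = (0.8571, 4.2857, -0.4286, -2.0000).
‖u_2‖ = 4.8255, so q_2 = (0.1776, 0.8881, -0.0888, -0.4145).

Q = [[0.8729, 0.1776], [-0.2182, 0.8881], [-0.4364, -0.0888], [0.0000, -0.4145]], R = [[4.5826, 1.3093], [0.0000, 4.8255]]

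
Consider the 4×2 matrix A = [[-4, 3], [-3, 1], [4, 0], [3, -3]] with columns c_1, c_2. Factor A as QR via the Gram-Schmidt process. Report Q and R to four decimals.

c_1 = (-4, -3, 4, 3); ‖c_1‖ = 7.0711, so e_1 = (-0.5657, -0.4243, 0.5657, 0.4243).
e_1·c_2 = (-0.5657)·3 + (-0.4243)·1 + 0.5657·0 + 0.4243·(-3) = -3.3941.
u_2 = c_2 + 3.3941·e_1 = (1.0800, -0.4400, 1.9200, -1.5600).
‖u_2‖ = 2.7350, so e_2 = (0.3949, -0.1609, 0.7020, -0.5704).

Q = [[-0.5657, 0.3949], [-0.4243, -0.1609], [0.5657, 0.7020], [0.4243, -0.5704]], R = [[7.0711, -3.3941], [0.0000, 2.7350]]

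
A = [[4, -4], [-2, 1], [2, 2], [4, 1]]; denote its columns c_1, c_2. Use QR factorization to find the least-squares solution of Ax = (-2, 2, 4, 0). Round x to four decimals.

x = (0.1179, 0.8718)

c_1 = (4, -2, 2, 4); ‖c_1‖ = 6.3246, so e_1 = (0.6325, -0.3162, 0.3162, 0.6325).
e_1·c_2 = 0.6325·(-4) + (-0.3162)·1 + 0.3162·2 + 0.6325·1 = -1.5811.
u_2 = c_2 + 1.5811·e_1 = (-3.0000, 0.5000, 2.5000, 2.0000).
‖u_2‖ = 4.4159, so e_2 = (-0.6794, 0.1132, 0.5661, 0.4529).
Qᵀb = (-0.6325, 3.8497).
Back-substitute: x_2 = 3.8497/4.4159 = 0.8718.
x_1 = (-0.6325 + 1.5811·0.8718)/6.3246 = 0.1179.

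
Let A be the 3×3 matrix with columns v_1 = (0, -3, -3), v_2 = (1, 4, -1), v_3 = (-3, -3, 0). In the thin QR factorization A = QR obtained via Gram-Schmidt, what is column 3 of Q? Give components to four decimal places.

v_1 = (0, -3, -3); ‖v_1‖ = 4.2426, so q_1 = (0.0000, -0.7071, -0.7071).
q_1·v_2 = 0.0000·1 + (-0.7071)·4 + (-0.7071)·(-1) = -2.1213.
u_2 = v_2 + 2.1213·q_1 = (1.0000, 2.5000, -2.5000).
‖u_2‖ = 3.6742, so q_2 = (0.2722, 0.6804, -0.6804).
q_1·v_3 = 0.0000·(-3) + (-0.7071)·(-3) + (-0.7071)·0 = 2.1213; q_2·v_3 = 0.2722·(-3) + 0.6804·(-3) + (-0.6804)·0 = -2.8577.
u_3 = v_3 − 2.1213·q_1 + 2.8577·q_2 = (-2.2222, 0.4444, -0.4444).
‖u_3‖ = 2.3094, so q_3 = (-0.9623, 0.1925, -0.1925).

q_3 = (-0.9623, 0.1925, -0.1925)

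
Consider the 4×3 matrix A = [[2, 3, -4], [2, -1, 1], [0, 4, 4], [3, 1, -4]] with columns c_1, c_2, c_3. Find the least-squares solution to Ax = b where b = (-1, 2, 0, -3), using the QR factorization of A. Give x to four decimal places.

q_1 = c_1/‖c_1‖ = (2, 2, 0, 3)/4.1231 = (0.4851, 0.4851, 0.0000, 0.7276).
r_{12} = q_1·c_2 = 1.6977.
u_2 = c_2 − 1.6977·q_1 = (2.1765, -1.8235, 4.0000, -0.2353).
‖u_2‖ = 4.9110, so q_2 = (0.4432, -0.3713, 0.8145, -0.0479).
r_{13} = q_1·c_3 = -4.3656; r_{23} = q_2·c_3 = 1.3056.
u_3 = c_3 + 4.3656·q_1 − 1.3056·q_2 = (-2.4610, 3.6024, 2.9366, -0.7610).
‖u_3‖ = 5.3138, so q_3 = (-0.4631, 0.6779, 0.5526, -0.1432).
Qᵀb = (-1.6977, -1.0421, 2.2486).
Back-substitute: x_3 = 2.2486/5.3138 = 0.4232.
x_2 = (-1.0421 − 1.3056·0.4232)/4.9110 = -0.3247.
x_1 = (-1.6977 − 1.6977·(-0.3247) + 4.3656·0.4232)/4.1231 = 0.1700.

x = (0.1700, -0.3247, 0.4232)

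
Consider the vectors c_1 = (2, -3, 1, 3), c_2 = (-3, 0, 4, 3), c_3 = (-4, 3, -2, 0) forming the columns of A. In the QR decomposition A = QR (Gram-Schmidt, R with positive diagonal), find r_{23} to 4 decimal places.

r_{23} = 1.7329

q_1 = c_1/‖c_1‖ = (2, -3, 1, 3)/4.7958 = (0.4170, -0.6255, 0.2085, 0.6255).
r_{12} = q_1·c_2 = 1.4596.
u_2 = c_2 − 1.4596·q_1 = (-3.6087, 0.9130, 3.6957, 2.0870).
‖u_2‖ = 5.6453, so q_2 = (-0.6392, 0.1617, 0.6546, 0.3697).
r_{23} = q_2·c_3 = 1.7329.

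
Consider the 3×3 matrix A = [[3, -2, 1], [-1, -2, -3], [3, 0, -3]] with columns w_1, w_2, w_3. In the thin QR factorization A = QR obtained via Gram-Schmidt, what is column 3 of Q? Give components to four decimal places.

e_1 = w_1/‖w_1‖ = (3, -1, 3)/4.3589 = (0.6882, -0.2294, 0.6882).
r_{12} = e_1·w_2 = -0.9177.
u_2 = w_2 + 0.9177·e_1 = (-1.3684, -2.2105, 0.6316).
‖u_2‖ = 2.6754, so e_2 = (-0.5115, -0.8262, 0.2361).
r_{13} = e_1·w_3 = -0.6882; r_{23} = e_2·w_3 = 1.2590.
u_3 = w_3 + 0.6882·e_1 − 1.2590·e_2 = (2.1176, -2.1176, -2.8235).
‖u_3‖ = 4.1160, so e_3 = (0.5145, -0.5145, -0.6860).

e_3 = (0.5145, -0.5145, -0.6860)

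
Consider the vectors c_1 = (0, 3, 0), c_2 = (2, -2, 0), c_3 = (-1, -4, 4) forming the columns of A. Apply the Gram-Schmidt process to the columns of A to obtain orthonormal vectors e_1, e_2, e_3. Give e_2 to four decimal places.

e_2 = (1.0000, 0.0000, 0.0000)

e_1 = c_1/‖c_1‖ = (0, 3, 0)/3.0000 = (0.0000, 1.0000, 0.0000).
r_{12} = e_1·c_2 = -2.0000.
u_2 = c_2 + 2.0000·e_1 = (2.0000, 0.0000, 0.0000).
‖u_2‖ = 2.0000, so e_2 = (1.0000, 0.0000, 0.0000).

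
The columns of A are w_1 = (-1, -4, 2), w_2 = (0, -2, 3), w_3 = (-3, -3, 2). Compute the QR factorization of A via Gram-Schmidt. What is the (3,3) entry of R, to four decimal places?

r_{33} = 2.1653

w_1 = (-1, -4, 2); ‖w_1‖ = 4.5826, so q_1 = (-0.2182, -0.8729, 0.4364).
q_1·w_2 = (-0.2182)·0 + (-0.8729)·(-2) + 0.4364·3 = 3.0551.
u_2 = w_2 − 3.0551·q_1 = (0.6667, 0.6667, 1.6667).
‖u_2‖ = 1.9149, so q_2 = (0.3482, 0.3482, 0.8704).
q_1·w_3 = (-0.2182)·(-3) + (-0.8729)·(-3) + 0.4364·2 = 4.1461; q_2·w_3 = 0.3482·(-3) + 0.3482·(-3) + 0.8704·2 = -0.3482.
u_3 = w_3 − 4.1461·q_1 + 0.3482·q_2 = (-1.9740, 0.7403, 0.4935).
r_{33} = ‖u_3‖ = 2.1653.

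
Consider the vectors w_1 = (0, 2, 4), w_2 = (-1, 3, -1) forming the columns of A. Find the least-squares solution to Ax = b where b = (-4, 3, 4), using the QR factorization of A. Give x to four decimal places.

x = (1.0370, 0.6296)

q_1 = w_1/‖w_1‖ = (0, 2, 4)/4.4721 = (0.0000, 0.4472, 0.8944).
r_{12} = q_1·w_2 = 0.4472.
u_2 = w_2 − 0.4472·q_1 = (-1.0000, 2.8000, -1.4000).
‖u_2‖ = 3.2863, so q_2 = (-0.3043, 0.8520, -0.4260).
Qᵀb = (4.9193, 2.0692).
Back-substitute: x_2 = 2.0692/3.2863 = 0.6296.
x_1 = (4.9193 − 0.4472·0.6296)/4.4721 = 1.0370.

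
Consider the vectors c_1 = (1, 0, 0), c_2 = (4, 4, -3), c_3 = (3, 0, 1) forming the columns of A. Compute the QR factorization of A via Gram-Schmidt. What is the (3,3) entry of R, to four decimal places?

q_1 = c_1/‖c_1‖ = (1, 0, 0)/1.0000 = (1.0000, 0.0000, 0.0000).
r_{12} = q_1·c_2 = 4.0000.
u_2 = c_2 − 4.0000·q_1 = (0.0000, 4.0000, -3.0000).
‖u_2‖ = 5.0000, so q_2 = (0.0000, 0.8000, -0.6000).
r_{13} = q_1·c_3 = 3.0000; r_{23} = q_2·c_3 = -0.6000.
u_3 = c_3 − 3.0000·q_1 + 0.6000·q_2 = (0.0000, 0.4800, 0.6400).
r_{33} = ‖u_3‖ = 0.8000.

r_{33} = 0.8000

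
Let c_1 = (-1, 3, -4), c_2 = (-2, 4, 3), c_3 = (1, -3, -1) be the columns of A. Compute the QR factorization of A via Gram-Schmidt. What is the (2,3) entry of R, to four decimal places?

r_{23} = -3.0793

c_1 = (-1, 3, -4); ‖c_1‖ = 5.0990, so q_1 = (-0.1961, 0.5883, -0.7845).
q_1·c_2 = (-0.1961)·(-2) + 0.5883·4 + (-0.7845)·3 = 0.3922.
u_2 = c_2 − 0.3922·q_1 = (-1.9231, 3.7692, 3.3077).
‖u_2‖ = 5.3709, so q_2 = (-0.3581, 0.7018, 0.6159).
r_{23} = q_2·c_3 = -3.0793.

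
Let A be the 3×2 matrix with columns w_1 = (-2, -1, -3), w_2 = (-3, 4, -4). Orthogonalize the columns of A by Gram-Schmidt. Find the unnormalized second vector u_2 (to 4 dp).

u_2 = (-1.0000, 5.0000, -1.0000)

w_1 = (-2, -1, -3); ‖w_1‖ = 3.7417, so q_1 = (-0.5345, -0.2673, -0.8018).
q_1·w_2 = (-0.5345)·(-3) + (-0.2673)·4 + (-0.8018)·(-4) = 3.7417.
u_2 = w_2 − 3.7417·q_1 = (-1.0000, 5.0000, -1.0000).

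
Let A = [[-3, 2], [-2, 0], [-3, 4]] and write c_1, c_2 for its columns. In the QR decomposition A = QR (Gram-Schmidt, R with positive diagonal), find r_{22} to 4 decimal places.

c_1 = (-3, -2, -3); ‖c_1‖ = 4.6904, so e_1 = (-0.6396, -0.4264, -0.6396).
e_1·c_2 = (-0.6396)·2 + (-0.4264)·0 + (-0.6396)·4 = -3.8376.
u_2 = c_2 + 3.8376·e_1 = (-0.4545, -1.6364, 1.5455).
r_{22} = ‖u_2‖ = 2.2962.

r_{22} = 2.2962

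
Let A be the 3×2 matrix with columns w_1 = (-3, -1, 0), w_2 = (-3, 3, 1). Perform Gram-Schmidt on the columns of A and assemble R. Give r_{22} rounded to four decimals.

r_{22} = 3.9243

w_1 = (-3, -1, 0); ‖w_1‖ = 3.1623, so q_1 = (-0.9487, -0.3162, 0.0000).
q_1·w_2 = (-0.9487)·(-3) + (-0.3162)·3 + 0.0000·1 = 1.8974.
u_2 = w_2 − 1.8974·q_1 = (-1.2000, 3.6000, 1.0000).
r_{22} = ‖u_2‖ = 3.9243.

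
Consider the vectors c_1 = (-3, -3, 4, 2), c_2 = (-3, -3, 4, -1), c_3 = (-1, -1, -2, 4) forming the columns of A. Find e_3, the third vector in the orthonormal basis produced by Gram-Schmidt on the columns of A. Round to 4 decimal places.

c_1 = (-3, -3, 4, 2); ‖c_1‖ = 6.1644, so e_1 = (-0.4867, -0.4867, 0.6489, 0.3244).
e_1·c_2 = (-0.4867)·(-3) + (-0.4867)·(-3) + 0.6489·4 + 0.3244·(-1) = 5.1911.
u_2 = c_2 − 5.1911·e_1 = (-0.4737, -0.4737, 0.6316, -2.6842).
‖u_2‖ = 2.8377, so e_2 = (-0.1669, -0.1669, 0.2226, -0.9459).
e_1·c_3 = (-0.4867)·(-1) + (-0.4867)·(-1) + 0.6489·(-2) + 0.3244·4 = 0.9733; e_2·c_3 = (-0.1669)·(-1) + (-0.1669)·(-1) + 0.2226·(-2) + (-0.9459)·4 = -3.8949.
u_3 = c_3 − 0.9733·e_1 + 3.8949·e_2 = (-1.1765, -1.1765, -1.7647, 0.0000).
‖u_3‖ = 2.4254, so e_3 = (-0.4851, -0.4851, -0.7276, 0.0000).

e_3 = (-0.4851, -0.4851, -0.7276, 0.0000)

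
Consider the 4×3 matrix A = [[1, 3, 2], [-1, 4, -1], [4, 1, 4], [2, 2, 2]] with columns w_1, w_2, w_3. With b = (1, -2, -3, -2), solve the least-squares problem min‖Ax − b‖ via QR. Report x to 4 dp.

x = (-3.9294, -0.6094, 3.3788)

w_1 = (1, -1, 4, 2); ‖w_1‖ = 4.6904, so q_1 = (0.2132, -0.2132, 0.8528, 0.4264).
q_1·w_2 = 0.2132·3 + (-0.2132)·4 + 0.8528·1 + 0.4264·2 = 1.4924.
u_2 = w_2 − 1.4924·q_1 = (2.6818, 4.3182, -0.2727, 1.3636).
‖u_2‖ = 5.2700, so q_2 = (0.5089, 0.8194, -0.0518, 0.2588).
q_1·w_3 = 0.2132·2 + (-0.2132)·(-1) + 0.8528·4 + 0.4264·2 = 4.9036; q_2·w_3 = 0.5089·2 + 0.8194·(-1) + (-0.0518)·4 + 0.2588·2 = 0.5089.
u_3 = w_3 − 4.9036·q_1 − 0.5089·q_2 = (0.6956, -0.3715, -0.1555, -0.2226).
‖u_3‖ = 0.8340, so q_3 = (0.8340, -0.4455, -0.1864, -0.2669).
Qᵀb = (-2.7716, -1.4922, 2.8180).
Back-substitute: x_3 = 2.8180/0.8340 = 3.3788.
x_2 = (-1.4922 − 0.5089·3.3788)/5.2700 = -0.6094.
x_1 = (-2.7716 − 1.4924·(-0.6094) − 4.9036·3.3788)/4.6904 = -3.9294.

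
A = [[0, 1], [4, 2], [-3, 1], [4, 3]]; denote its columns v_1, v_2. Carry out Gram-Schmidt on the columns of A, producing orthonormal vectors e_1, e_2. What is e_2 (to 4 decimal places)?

e_2 = (0.3546, 0.1211, 0.7958, 0.4757)

e_1 = v_1/‖v_1‖ = (0, 4, -3, 4)/6.4031 = (0.0000, 0.6247, -0.4685, 0.6247).
r_{12} = e_1·v_2 = 2.6550.
u_2 = v_2 − 2.6550·e_1 = (1.0000, 0.3415, 2.2439, 1.3415).
‖u_2‖ = 2.8198, so e_2 = (0.3546, 0.1211, 0.7958, 0.4757).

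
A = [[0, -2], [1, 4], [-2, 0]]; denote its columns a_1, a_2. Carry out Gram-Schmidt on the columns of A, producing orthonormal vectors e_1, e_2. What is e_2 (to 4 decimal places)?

e_2 = (-0.4880, 0.7807, 0.3904)

a_1 = (0, 1, -2); ‖a_1‖ = 2.2361, so e_1 = (0.0000, 0.4472, -0.8944).
e_1·a_2 = 0.0000·(-2) + 0.4472·4 + (-0.8944)·0 = 1.7889.
u_2 = a_2 − 1.7889·e_1 = (-2.0000, 3.2000, 1.6000).
‖u_2‖ = 4.0988, so e_2 = (-0.4880, 0.7807, 0.3904).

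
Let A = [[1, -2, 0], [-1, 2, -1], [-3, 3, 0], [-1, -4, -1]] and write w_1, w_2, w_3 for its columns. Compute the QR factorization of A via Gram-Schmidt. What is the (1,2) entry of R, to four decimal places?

w_1 = (1, -1, -3, -1); ‖w_1‖ = 3.4641, so e_1 = (0.2887, -0.2887, -0.8660, -0.2887).
r_{12} = e_1·w_2 = -2.5981.

r_{12} = -2.5981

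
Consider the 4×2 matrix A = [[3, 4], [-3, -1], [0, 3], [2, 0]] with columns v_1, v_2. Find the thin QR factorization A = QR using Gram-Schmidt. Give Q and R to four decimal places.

Q = [[0.6396, 0.4921], [-0.6396, 0.2632], [0.0000, 0.7554], [0.4264, -0.3434]], R = [[4.6904, 3.1980], [0.0000, 3.9715]]

v_1 = (3, -3, 0, 2); ‖v_1‖ = 4.6904, so e_1 = (0.6396, -0.6396, 0.0000, 0.4264).
e_1·v_2 = 0.6396·4 + (-0.6396)·(-1) + 0.0000·3 + 0.4264·0 = 3.1980.
u_2 = v_2 − 3.1980·e_1 = (1.9545, 1.0455, 3.0000, -1.3636).
‖u_2‖ = 3.9715, so e_2 = (0.4921, 0.2632, 0.7554, -0.3434).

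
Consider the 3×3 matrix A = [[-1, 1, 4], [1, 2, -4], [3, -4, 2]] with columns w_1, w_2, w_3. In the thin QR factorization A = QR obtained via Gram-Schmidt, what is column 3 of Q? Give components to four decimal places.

q_3 = (0.9535, 0.0953, 0.2860)

w_1 = (-1, 1, 3); ‖w_1‖ = 3.3166, so q_1 = (-0.3015, 0.3015, 0.9045).
q_1·w_2 = (-0.3015)·1 + 0.3015·2 + 0.9045·(-4) = -3.3166.
u_2 = w_2 + 3.3166·q_1 = (0.0000, 3.0000, -1.0000).
‖u_2‖ = 3.1623, so q_2 = (0.0000, 0.9487, -0.3162).
q_1·w_3 = (-0.3015)·4 + 0.3015·(-4) + 0.9045·2 = -0.6030; q_2·w_3 = 0.0000·4 + 0.9487·(-4) + (-0.3162)·2 = -4.4272.
u_3 = w_3 + 0.6030·q_1 + 4.4272·q_2 = (3.8182, 0.3818, 1.1455).
‖u_3‖ = 4.0045, so q_3 = (0.9535, 0.0953, 0.2860).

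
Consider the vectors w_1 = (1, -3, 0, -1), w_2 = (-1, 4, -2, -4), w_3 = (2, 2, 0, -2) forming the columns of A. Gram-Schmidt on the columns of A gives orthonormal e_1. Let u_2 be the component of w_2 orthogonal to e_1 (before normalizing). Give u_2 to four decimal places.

w_1 = (1, -3, 0, -1); ‖w_1‖ = 3.3166, so e_1 = (0.3015, -0.9045, 0.0000, -0.3015).
e_1·w_2 = 0.3015·(-1) + (-0.9045)·4 + 0.0000·(-2) + (-0.3015)·(-4) = -2.7136.
u_2 = w_2 + 2.7136·e_1 = (-0.1818, 1.5455, -2.0000, -4.8182).

u_2 = (-0.1818, 1.5455, -2.0000, -4.8182)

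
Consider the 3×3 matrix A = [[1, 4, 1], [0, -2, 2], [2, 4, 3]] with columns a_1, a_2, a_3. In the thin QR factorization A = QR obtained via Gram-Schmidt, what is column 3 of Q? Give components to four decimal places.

q_3 = (0.6667, 0.6667, -0.3333)

a_1 = (1, 0, 2); ‖a_1‖ = 2.2361, so q_1 = (0.4472, 0.0000, 0.8944).
q_1·a_2 = 0.4472·4 + 0.0000·(-2) + 0.8944·4 = 5.3666.
u_2 = a_2 − 5.3666·q_1 = (1.6000, -2.0000, -0.8000).
‖u_2‖ = 2.6833, so q_2 = (0.5963, -0.7454, -0.2981).
q_1·a_3 = 0.4472·1 + 0.0000·2 + 0.8944·3 = 3.1305; q_2·a_3 = 0.5963·1 + (-0.7454)·2 + (-0.2981)·3 = -1.7889.
u_3 = a_3 − 3.1305·q_1 + 1.7889·q_2 = (0.6667, 0.6667, -0.3333).
‖u_3‖ = 1.0000, so q_3 = (0.6667, 0.6667, -0.3333).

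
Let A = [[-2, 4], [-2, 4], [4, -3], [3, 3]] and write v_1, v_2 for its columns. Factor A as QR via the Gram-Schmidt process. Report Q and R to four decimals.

q_1 = v_1/‖v_1‖ = (-2, -2, 4, 3)/5.7446 = (-0.3482, -0.3482, 0.6963, 0.5222).
r_{12} = q_1·v_2 = -3.3075.
u_2 = v_2 + 3.3075·q_1 = (2.8485, 2.8485, -0.6970, 4.7273).
‖u_2‖ = 6.2498, so q_2 = (0.4558, 0.4558, -0.1115, 0.7564).

Q = [[-0.3482, 0.4558], [-0.3482, 0.4558], [0.6963, -0.1115], [0.5222, 0.7564]], R = [[5.7446, -3.3075], [0.0000, 6.2498]]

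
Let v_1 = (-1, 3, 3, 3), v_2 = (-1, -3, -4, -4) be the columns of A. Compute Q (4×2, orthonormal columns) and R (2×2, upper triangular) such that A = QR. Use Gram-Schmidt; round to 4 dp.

Q = [[-0.1890, -0.9197], [0.5669, 0.1839], [0.5669, -0.2453], [0.5669, -0.2453]], R = [[5.2915, -6.0474], [0.0000, 2.3299]]

v_1 = (-1, 3, 3, 3); ‖v_1‖ = 5.2915, so e_1 = (-0.1890, 0.5669, 0.5669, 0.5669).
e_1·v_2 = (-0.1890)·(-1) + 0.5669·(-3) + 0.5669·(-4) + 0.5669·(-4) = -6.0474.
u_2 = v_2 + 6.0474·e_1 = (-2.1429, 0.4286, -0.5714, -0.5714).
‖u_2‖ = 2.3299, so e_2 = (-0.9197, 0.1839, -0.2453, -0.2453).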